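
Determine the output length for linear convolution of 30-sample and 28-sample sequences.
Linear/full convolution length: m + n - 1 = 30 + 28 - 1 = 57

57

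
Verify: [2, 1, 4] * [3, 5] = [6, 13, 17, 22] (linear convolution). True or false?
Recompute linear convolution of [2, 1, 4] and [3, 5]: y[0] = 2×3 = 6; y[1] = 2×5 + 1×3 = 13; y[2] = 1×5 + 4×3 = 17; y[3] = 4×5 = 20 → [6, 13, 17, 20]. Compare to given [6, 13, 17, 22]: they differ at index 3: given 22, correct 20, so answer: No

No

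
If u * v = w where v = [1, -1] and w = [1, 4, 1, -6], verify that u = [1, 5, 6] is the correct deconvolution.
Forward-compute [1, 5, 6] * [1, -1]: w[0] = 1×1 = 1; w[1] = 1×-1 + 5×1 = 4; w[2] = 5×-1 + 6×1 = 1; w[3] = 6×-1 = -6 → [1, 4, 1, -6]. Matches given w = [1, 4, 1, -6], so verified.

Verified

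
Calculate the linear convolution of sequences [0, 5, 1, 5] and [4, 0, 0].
y[0] = 0×4 = 0; y[1] = 0×0 + 5×4 = 20; y[2] = 0×0 + 5×0 + 1×4 = 4; y[3] = 5×0 + 1×0 + 5×4 = 20; y[4] = 1×0 + 5×0 = 0; y[5] = 5×0 = 0

[0, 20, 4, 20, 0, 0]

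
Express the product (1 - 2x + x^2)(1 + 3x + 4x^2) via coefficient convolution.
Ascending coefficients: a = [1, -2, 1], b = [1, 3, 4]. c[0] = 1×1 = 1; c[1] = 1×3 + -2×1 = 1; c[2] = 1×4 + -2×3 + 1×1 = -1; c[3] = -2×4 + 1×3 = -5; c[4] = 1×4 = 4. Result coefficients: [1, 1, -1, -5, 4] → 1 + x - x^2 - 5x^3 + 4x^4

1 + x - x^2 - 5x^3 + 4x^4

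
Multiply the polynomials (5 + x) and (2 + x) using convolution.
Ascending coefficients: a = [5, 1], b = [2, 1]. c[0] = 5×2 = 10; c[1] = 5×1 + 1×2 = 7; c[2] = 1×1 = 1. Result coefficients: [10, 7, 1] → 10 + 7x + x^2

10 + 7x + x^2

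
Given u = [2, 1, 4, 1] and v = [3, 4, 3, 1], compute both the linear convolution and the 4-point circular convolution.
Linear: y_lin[0] = 2×3 = 6; y_lin[1] = 2×4 + 1×3 = 11; y_lin[2] = 2×3 + 1×4 + 4×3 = 22; y_lin[3] = 2×1 + 1×3 + 4×4 + 1×3 = 24; y_lin[4] = 1×1 + 4×3 + 1×4 = 17; y_lin[5] = 4×1 + 1×3 = 7; y_lin[6] = 1×1 = 1 → [6, 11, 22, 24, 17, 7, 1]. Circular (length 4): y[0] = 2×3 + 1×1 + 4×3 + 1×4 = 23; y[1] = 2×4 + 1×3 + 4×1 + 1×3 = 18; y[2] = 2×3 + 1×4 + 4×3 + 1×1 = 23; y[3] = 2×1 + 1×3 + 4×4 + 1×3 = 24 → [23, 18, 23, 24]

Linear: [6, 11, 22, 24, 17, 7, 1], Circular: [23, 18, 23, 24]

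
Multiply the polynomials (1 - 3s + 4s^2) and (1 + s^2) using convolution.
Ascending coefficients: a = [1, -3, 4], b = [1, 0, 1]. c[0] = 1×1 = 1; c[1] = 1×0 + -3×1 = -3; c[2] = 1×1 + -3×0 + 4×1 = 5; c[3] = -3×1 + 4×0 = -3; c[4] = 4×1 = 4. Result coefficients: [1, -3, 5, -3, 4] → 1 - 3s + 5s^2 - 3s^3 + 4s^4

1 - 3s + 5s^2 - 3s^3 + 4s^4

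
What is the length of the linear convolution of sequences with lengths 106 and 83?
Linear/full convolution length: m + n - 1 = 106 + 83 - 1 = 188

188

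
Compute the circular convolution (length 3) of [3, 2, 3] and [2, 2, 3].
Use y[k] = Σ_j f[j]·g[(k-j) mod 3]. y[0] = 3×2 + 2×3 + 3×2 = 18; y[1] = 3×2 + 2×2 + 3×3 = 19; y[2] = 3×3 + 2×2 + 3×2 = 19. Result: [18, 19, 19]

[18, 19, 19]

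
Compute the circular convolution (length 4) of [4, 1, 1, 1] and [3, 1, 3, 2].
Use y[k] = Σ_j u[j]·v[(k-j) mod 4]. y[0] = 4×3 + 1×2 + 1×3 + 1×1 = 18; y[1] = 4×1 + 1×3 + 1×2 + 1×3 = 12; y[2] = 4×3 + 1×1 + 1×3 + 1×2 = 18; y[3] = 4×2 + 1×3 + 1×1 + 1×3 = 15. Result: [18, 12, 18, 15]

[18, 12, 18, 15]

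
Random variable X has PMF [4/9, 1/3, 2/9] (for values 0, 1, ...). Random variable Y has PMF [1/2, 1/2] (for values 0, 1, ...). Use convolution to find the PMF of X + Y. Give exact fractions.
P(X+Y=k) = Σ_i P(X=i)·P(Y=k-i) — a convolution of [4/9, 1/3, 2/9] and [1/2, 1/2]. P(X+Y=0) = (4/9)×(1/2) = 2/9; P(X+Y=1) = (4/9)×(1/2) + (1/3)×(1/2) = 2/9 + 1/6 = 7/18; P(X+Y=2) = (1/3)×(1/2) + (2/9)×(1/2) = 1/6 + 1/9 = 5/18; P(X+Y=3) = (2/9)×(1/2) = 1/9. PMF: [2/9, 7/18, 5/18, 1/9] (sums to 1 ✓)

[2/9, 7/18, 5/18, 1/9]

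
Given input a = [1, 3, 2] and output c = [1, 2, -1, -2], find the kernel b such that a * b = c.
Output length 4 = len(a) + len(b) - 1 ⇒ len(b) = 2. Solve b forward using b[k] = (c[k] - Σ_{i≥1} a[i]·b[k-i]) / a[0]: b[0] = c[0] / a[0] = 1 / 1 = 1; b[1] = (c[1] - 3×1) / a[0] = (2 - 3×1) / 1 = -1. So b = [1, -1]. Forward-check [1, 3, 2] * [1, -1]: c[0] = 1×1 = 1; c[1] = 1×-1 + 3×1 = 2; c[2] = 3×-1 + 2×1 = -1; c[3] = 2×-1 = -2 → [1, 2, -1, -2] ✓

[1, -1]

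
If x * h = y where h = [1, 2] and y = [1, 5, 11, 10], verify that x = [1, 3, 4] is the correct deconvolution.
Forward-compute [1, 3, 4] * [1, 2]: y[0] = 1×1 = 1; y[1] = 1×2 + 3×1 = 5; y[2] = 3×2 + 4×1 = 10; y[3] = 4×2 = 8 → [1, 5, 10, 8]. Does not match given y = [1, 5, 11, 10].

Not verified. [1, 3, 4] * [1, 2] = [1, 5, 10, 8], which differs from [1, 5, 11, 10] at index 2.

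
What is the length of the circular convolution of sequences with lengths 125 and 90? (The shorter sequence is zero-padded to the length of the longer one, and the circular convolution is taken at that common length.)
Circular convolution (zero-padding the shorter input) has length max(m, n) = max(125, 90) = 125

125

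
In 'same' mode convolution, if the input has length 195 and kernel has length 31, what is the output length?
'Same' mode returns an output with the same length as the input: 195

195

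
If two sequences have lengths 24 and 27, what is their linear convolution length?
Linear/full convolution length: m + n - 1 = 24 + 27 - 1 = 50

50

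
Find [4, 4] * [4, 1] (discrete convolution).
y[0] = 4×4 = 16; y[1] = 4×1 + 4×4 = 20; y[2] = 4×1 = 4

[16, 20, 4]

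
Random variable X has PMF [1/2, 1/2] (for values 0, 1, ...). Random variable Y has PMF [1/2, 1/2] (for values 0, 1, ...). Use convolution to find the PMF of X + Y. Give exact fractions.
P(X+Y=k) = Σ_i P(X=i)·P(Y=k-i) — a convolution of [1/2, 1/2] and [1/2, 1/2]. P(X+Y=0) = (1/2)×(1/2) = 1/4; P(X+Y=1) = (1/2)×(1/2) + (1/2)×(1/2) = 1/4 + 1/4 = 1/2; P(X+Y=2) = (1/2)×(1/2) = 1/4. PMF: [1/4, 1/2, 1/4] (sums to 1 ✓)

[1/4, 1/2, 1/4]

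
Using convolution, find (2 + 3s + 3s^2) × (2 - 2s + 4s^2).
Ascending coefficients: a = [2, 3, 3], b = [2, -2, 4]. c[0] = 2×2 = 4; c[1] = 2×-2 + 3×2 = 2; c[2] = 2×4 + 3×-2 + 3×2 = 8; c[3] = 3×4 + 3×-2 = 6; c[4] = 3×4 = 12. Result coefficients: [4, 2, 8, 6, 12] → 4 + 2s + 8s^2 + 6s^3 + 12s^4

4 + 2s + 8s^2 + 6s^3 + 12s^4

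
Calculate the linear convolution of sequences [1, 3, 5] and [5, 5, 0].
y[0] = 1×5 = 5; y[1] = 1×5 + 3×5 = 20; y[2] = 1×0 + 3×5 + 5×5 = 40; y[3] = 3×0 + 5×5 = 25; y[4] = 5×0 = 0

[5, 20, 40, 25, 0]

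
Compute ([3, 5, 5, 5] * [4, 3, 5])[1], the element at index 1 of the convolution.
Use y[k] = Σ_i a[i]·b[k-i] at k=1. y[1] = 3×3 + 5×4 = 29

29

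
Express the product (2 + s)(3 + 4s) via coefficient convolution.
Ascending coefficients: a = [2, 1], b = [3, 4]. c[0] = 2×3 = 6; c[1] = 2×4 + 1×3 = 11; c[2] = 1×4 = 4. Result coefficients: [6, 11, 4] → 6 + 11s + 4s^2

6 + 11s + 4s^2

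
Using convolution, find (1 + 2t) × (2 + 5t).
Ascending coefficients: a = [1, 2], b = [2, 5]. c[0] = 1×2 = 2; c[1] = 1×5 + 2×2 = 9; c[2] = 2×5 = 10. Result coefficients: [2, 9, 10] → 2 + 9t + 10t^2

2 + 9t + 10t^2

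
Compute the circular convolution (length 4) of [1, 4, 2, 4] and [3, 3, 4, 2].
Use y[k] = Σ_j u[j]·v[(k-j) mod 4]. y[0] = 1×3 + 4×2 + 2×4 + 4×3 = 31; y[1] = 1×3 + 4×3 + 2×2 + 4×4 = 35; y[2] = 1×4 + 4×3 + 2×3 + 4×2 = 30; y[3] = 1×2 + 4×4 + 2×3 + 4×3 = 36. Result: [31, 35, 30, 36]

[31, 35, 30, 36]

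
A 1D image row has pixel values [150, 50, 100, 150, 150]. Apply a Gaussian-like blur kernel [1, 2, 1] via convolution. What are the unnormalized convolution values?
Convolve image row [150, 50, 100, 150, 150] with kernel [1, 2, 1]: y[0] = 150×1 = 150; y[1] = 150×2 + 50×1 = 350; y[2] = 150×1 + 50×2 + 100×1 = 350; y[3] = 50×1 + 100×2 + 150×1 = 400; y[4] = 100×1 + 150×2 + 150×1 = 550; y[5] = 150×1 + 150×2 = 450; y[6] = 150×1 = 150 → [150, 350, 350, 400, 550, 450, 150]. Normalization factor = sum(kernel) = 4.

[150, 350, 350, 400, 550, 450, 150]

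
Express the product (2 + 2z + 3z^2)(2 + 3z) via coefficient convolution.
Ascending coefficients: a = [2, 2, 3], b = [2, 3]. c[0] = 2×2 = 4; c[1] = 2×3 + 2×2 = 10; c[2] = 2×3 + 3×2 = 12; c[3] = 3×3 = 9. Result coefficients: [4, 10, 12, 9] → 4 + 10z + 12z^2 + 9z^3

4 + 10z + 12z^2 + 9z^3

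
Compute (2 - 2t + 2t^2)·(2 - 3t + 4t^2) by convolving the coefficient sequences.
Ascending coefficients: a = [2, -2, 2], b = [2, -3, 4]. c[0] = 2×2 = 4; c[1] = 2×-3 + -2×2 = -10; c[2] = 2×4 + -2×-3 + 2×2 = 18; c[3] = -2×4 + 2×-3 = -14; c[4] = 2×4 = 8. Result coefficients: [4, -10, 18, -14, 8] → 4 - 10t + 18t^2 - 14t^3 + 8t^4

4 - 10t + 18t^2 - 14t^3 + 8t^4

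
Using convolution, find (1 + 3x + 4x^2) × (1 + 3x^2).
Ascending coefficients: a = [1, 3, 4], b = [1, 0, 3]. c[0] = 1×1 = 1; c[1] = 1×0 + 3×1 = 3; c[2] = 1×3 + 3×0 + 4×1 = 7; c[3] = 3×3 + 4×0 = 9; c[4] = 4×3 = 12. Result coefficients: [1, 3, 7, 9, 12] → 1 + 3x + 7x^2 + 9x^3 + 12x^4

1 + 3x + 7x^2 + 9x^3 + 12x^4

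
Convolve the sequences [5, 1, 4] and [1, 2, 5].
y[0] = 5×1 = 5; y[1] = 5×2 + 1×1 = 11; y[2] = 5×5 + 1×2 + 4×1 = 31; y[3] = 1×5 + 4×2 = 13; y[4] = 4×5 = 20

[5, 11, 31, 13, 20]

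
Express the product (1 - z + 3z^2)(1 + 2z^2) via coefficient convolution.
Ascending coefficients: a = [1, -1, 3], b = [1, 0, 2]. c[0] = 1×1 = 1; c[1] = 1×0 + -1×1 = -1; c[2] = 1×2 + -1×0 + 3×1 = 5; c[3] = -1×2 + 3×0 = -2; c[4] = 3×2 = 6. Result coefficients: [1, -1, 5, -2, 6] → 1 - z + 5z^2 - 2z^3 + 6z^4

1 - z + 5z^2 - 2z^3 + 6z^4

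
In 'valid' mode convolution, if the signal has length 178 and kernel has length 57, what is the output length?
'Valid' mode counts only positions where the kernel fully overlaps the signal: m - n + 1 = 178 - 57 + 1 = 122

122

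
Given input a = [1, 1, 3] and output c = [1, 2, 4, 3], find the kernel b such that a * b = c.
Output length 4 = len(a) + len(b) - 1 ⇒ len(b) = 2. Solve b forward using b[k] = (c[k] - Σ_{i≥1} a[i]·b[k-i]) / a[0]: b[0] = c[0] / a[0] = 1 / 1 = 1; b[1] = (c[1] - 1×1) / a[0] = (2 - 1×1) / 1 = 1. So b = [1, 1]. Forward-check [1, 1, 3] * [1, 1]: c[0] = 1×1 = 1; c[1] = 1×1 + 1×1 = 2; c[2] = 1×1 + 3×1 = 4; c[3] = 3×1 = 3 → [1, 2, 4, 3] ✓

[1, 1]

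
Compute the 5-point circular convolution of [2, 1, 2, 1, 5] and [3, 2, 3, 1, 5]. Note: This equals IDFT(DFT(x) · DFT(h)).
Either evaluate y[k] = Σ_j x[j]·h[(k-j) mod 5] directly, or use IDFT(DFT(x) · DFT(h)). y[0] = 2×3 + 1×5 + 2×1 + 1×3 + 5×2 = 26; y[1] = 2×2 + 1×3 + 2×5 + 1×1 + 5×3 = 33; y[2] = 2×3 + 1×2 + 2×3 + 1×5 + 5×1 = 24; y[3] = 2×1 + 1×3 + 2×2 + 1×3 + 5×5 = 37; y[4] = 2×5 + 1×1 + 2×3 + 1×2 + 5×3 = 34. Result: [26, 33, 24, 37, 34]

[26, 33, 24, 37, 34]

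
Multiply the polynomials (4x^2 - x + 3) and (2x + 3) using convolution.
Ascending coefficients: a = [3, -1, 4], b = [3, 2]. c[0] = 3×3 = 9; c[1] = 3×2 + -1×3 = 3; c[2] = -1×2 + 4×3 = 10; c[3] = 4×2 = 8. Result coefficients: [9, 3, 10, 8] → 8x^3 + 10x^2 + 3x + 9

8x^3 + 10x^2 + 3x + 9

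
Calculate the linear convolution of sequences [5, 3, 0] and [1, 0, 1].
y[0] = 5×1 = 5; y[1] = 5×0 + 3×1 = 3; y[2] = 5×1 + 3×0 + 0×1 = 5; y[3] = 3×1 + 0×0 = 3; y[4] = 0×1 = 0

[5, 3, 5, 3, 0]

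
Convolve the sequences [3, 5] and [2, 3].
y[0] = 3×2 = 6; y[1] = 3×3 + 5×2 = 19; y[2] = 5×3 = 15

[6, 19, 15]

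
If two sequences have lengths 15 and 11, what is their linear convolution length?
Linear/full convolution length: m + n - 1 = 15 + 11 - 1 = 25

25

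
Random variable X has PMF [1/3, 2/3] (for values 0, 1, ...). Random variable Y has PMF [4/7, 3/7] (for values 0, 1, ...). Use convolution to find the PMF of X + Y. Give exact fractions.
P(X+Y=k) = Σ_i P(X=i)·P(Y=k-i) — a convolution of [1/3, 2/3] and [4/7, 3/7]. P(X+Y=0) = (1/3)×(4/7) = 4/21; P(X+Y=1) = (1/3)×(3/7) + (2/3)×(4/7) = 1/7 + 8/21 = 11/21; P(X+Y=2) = (2/3)×(3/7) = 2/7. PMF: [4/21, 11/21, 2/7] (sums to 1 ✓)

[4/21, 11/21, 2/7]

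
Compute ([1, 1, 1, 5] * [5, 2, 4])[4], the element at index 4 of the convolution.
Use y[k] = Σ_i a[i]·b[k-i] at k=4. y[4] = 1×4 + 5×2 = 14

14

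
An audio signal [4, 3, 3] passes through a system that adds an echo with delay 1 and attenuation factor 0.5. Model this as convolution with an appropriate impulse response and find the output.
Direct-path + delayed-attenuated-path model → impulse response h = [1, 0.5] (1 at lag 0, 0.5 at lag 1). Output y[n] = x[n] + 0.5·x[n - 1] (with x[n] = 0 outside 0..2): y[0] = 4 + 0.5×0 = 4; y[1] = 3 + 0.5×4 = 5.0; y[2] = 3 + 0.5×3 = 4.5; y[3] = 0 + 0.5×3 = 1.5. So y = [4, 5.0, 4.5, 1.5]

[4, 5.0, 4.5, 1.5]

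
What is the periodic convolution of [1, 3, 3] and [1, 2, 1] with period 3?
Use y[k] = Σ_j u[j]·v[(k-j) mod 3]. y[0] = 1×1 + 3×1 + 3×2 = 10; y[1] = 1×2 + 3×1 + 3×1 = 8; y[2] = 1×1 + 3×2 + 3×1 = 10. Result: [10, 8, 10]

[10, 8, 10]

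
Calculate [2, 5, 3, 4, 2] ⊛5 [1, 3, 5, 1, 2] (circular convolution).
Use y[k] = Σ_j f[j]·g[(k-j) mod 5]. y[0] = 2×1 + 5×2 + 3×1 + 4×5 + 2×3 = 41; y[1] = 2×3 + 5×1 + 3×2 + 4×1 + 2×5 = 31; y[2] = 2×5 + 5×3 + 3×1 + 4×2 + 2×1 = 38; y[3] = 2×1 + 5×5 + 3×3 + 4×1 + 2×2 = 44; y[4] = 2×2 + 5×1 + 3×5 + 4×3 + 2×1 = 38. Result: [41, 31, 38, 44, 38]

[41, 31, 38, 44, 38]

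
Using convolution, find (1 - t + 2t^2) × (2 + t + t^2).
Ascending coefficients: a = [1, -1, 2], b = [2, 1, 1]. c[0] = 1×2 = 2; c[1] = 1×1 + -1×2 = -1; c[2] = 1×1 + -1×1 + 2×2 = 4; c[3] = -1×1 + 2×1 = 1; c[4] = 2×1 = 2. Result coefficients: [2, -1, 4, 1, 2] → 2 - t + 4t^2 + t^3 + 2t^4

2 - t + 4t^2 + t^3 + 2t^4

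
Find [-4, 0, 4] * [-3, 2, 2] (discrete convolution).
y[0] = -4×-3 = 12; y[1] = -4×2 + 0×-3 = -8; y[2] = -4×2 + 0×2 + 4×-3 = -20; y[3] = 0×2 + 4×2 = 8; y[4] = 4×2 = 8

[12, -8, -20, 8, 8]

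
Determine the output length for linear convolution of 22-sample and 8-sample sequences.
Linear/full convolution length: m + n - 1 = 22 + 8 - 1 = 29

29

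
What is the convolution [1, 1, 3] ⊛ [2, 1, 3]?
y[0] = 1×2 = 2; y[1] = 1×1 + 1×2 = 3; y[2] = 1×3 + 1×1 + 3×2 = 10; y[3] = 1×3 + 3×1 = 6; y[4] = 3×3 = 9

[2, 3, 10, 6, 9]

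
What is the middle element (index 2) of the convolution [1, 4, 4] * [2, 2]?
Use y[k] = Σ_i a[i]·b[k-i] at k=2. y[2] = 4×2 + 4×2 = 16

16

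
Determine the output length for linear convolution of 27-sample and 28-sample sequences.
Linear/full convolution length: m + n - 1 = 27 + 28 - 1 = 54

54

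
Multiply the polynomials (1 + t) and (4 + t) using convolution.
Ascending coefficients: a = [1, 1], b = [4, 1]. c[0] = 1×4 = 4; c[1] = 1×1 + 1×4 = 5; c[2] = 1×1 = 1. Result coefficients: [4, 5, 1] → 4 + 5t + t^2

4 + 5t + t^2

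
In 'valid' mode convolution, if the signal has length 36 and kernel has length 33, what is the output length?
'Valid' mode counts only positions where the kernel fully overlaps the signal: m - n + 1 = 36 - 33 + 1 = 4

4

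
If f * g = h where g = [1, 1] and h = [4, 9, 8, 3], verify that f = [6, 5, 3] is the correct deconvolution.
Forward-compute [6, 5, 3] * [1, 1]: h[0] = 6×1 = 6; h[1] = 6×1 + 5×1 = 11; h[2] = 5×1 + 3×1 = 8; h[3] = 3×1 = 3 → [6, 11, 8, 3]. Does not match given h = [4, 9, 8, 3].

Not verified. [6, 5, 3] * [1, 1] = [6, 11, 8, 3], which differs from [4, 9, 8, 3] at index 0.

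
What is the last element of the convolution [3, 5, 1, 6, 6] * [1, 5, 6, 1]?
Use y[k] = Σ_i a[i]·b[k-i] at k=7. y[7] = 6×1 = 6

6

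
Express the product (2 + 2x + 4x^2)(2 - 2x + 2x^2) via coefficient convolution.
Ascending coefficients: a = [2, 2, 4], b = [2, -2, 2]. c[0] = 2×2 = 4; c[1] = 2×-2 + 2×2 = 0; c[2] = 2×2 + 2×-2 + 4×2 = 8; c[3] = 2×2 + 4×-2 = -4; c[4] = 4×2 = 8. Result coefficients: [4, 0, 8, -4, 8] → 4 + 8x^2 - 4x^3 + 8x^4

4 + 8x^2 - 4x^3 + 8x^4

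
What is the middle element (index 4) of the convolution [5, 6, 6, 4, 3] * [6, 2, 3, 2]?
Use y[k] = Σ_i a[i]·b[k-i] at k=4. y[4] = 6×2 + 6×3 + 4×2 + 3×6 = 56

56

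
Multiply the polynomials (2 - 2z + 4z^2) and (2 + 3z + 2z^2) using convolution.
Ascending coefficients: a = [2, -2, 4], b = [2, 3, 2]. c[0] = 2×2 = 4; c[1] = 2×3 + -2×2 = 2; c[2] = 2×2 + -2×3 + 4×2 = 6; c[3] = -2×2 + 4×3 = 8; c[4] = 4×2 = 8. Result coefficients: [4, 2, 6, 8, 8] → 4 + 2z + 6z^2 + 8z^3 + 8z^4

4 + 2z + 6z^2 + 8z^3 + 8z^4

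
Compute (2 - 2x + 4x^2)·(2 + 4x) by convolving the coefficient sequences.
Ascending coefficients: a = [2, -2, 4], b = [2, 4]. c[0] = 2×2 = 4; c[1] = 2×4 + -2×2 = 4; c[2] = -2×4 + 4×2 = 0; c[3] = 4×4 = 16. Result coefficients: [4, 4, 0, 16] → 4 + 4x + 16x^3

4 + 4x + 16x^3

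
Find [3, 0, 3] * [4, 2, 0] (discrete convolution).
y[0] = 3×4 = 12; y[1] = 3×2 + 0×4 = 6; y[2] = 3×0 + 0×2 + 3×4 = 12; y[3] = 0×0 + 3×2 = 6; y[4] = 3×0 = 0

[12, 6, 12, 6, 0]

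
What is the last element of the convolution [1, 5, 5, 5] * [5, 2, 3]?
Use y[k] = Σ_i a[i]·b[k-i] at k=5. y[5] = 5×3 = 15

15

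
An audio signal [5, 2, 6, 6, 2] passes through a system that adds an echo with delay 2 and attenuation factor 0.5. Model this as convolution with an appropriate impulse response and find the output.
Direct-path + delayed-attenuated-path model → impulse response h = [1, 0, 0.5] (1 at lag 0, 0.5 at lag 2). Output y[n] = x[n] + 0.5·x[n - 2] (with x[n] = 0 outside 0..4): y[0] = 5 + 0.5×0 = 5; y[1] = 2 + 0.5×0 = 2; y[2] = 6 + 0.5×5 = 8.5; y[3] = 6 + 0.5×2 = 7.0; y[4] = 2 + 0.5×6 = 5.0; y[5] = 0 + 0.5×6 = 3.0; y[6] = 0 + 0.5×2 = 1.0. So y = [5, 2, 8.5, 7.0, 5.0, 3.0, 1.0]

[5, 2, 8.5, 7.0, 5.0, 3.0, 1.0]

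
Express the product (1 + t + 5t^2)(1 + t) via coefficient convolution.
Ascending coefficients: a = [1, 1, 5], b = [1, 1]. c[0] = 1×1 = 1; c[1] = 1×1 + 1×1 = 2; c[2] = 1×1 + 5×1 = 6; c[3] = 5×1 = 5. Result coefficients: [1, 2, 6, 5] → 1 + 2t + 6t^2 + 5t^3

1 + 2t + 6t^2 + 5t^3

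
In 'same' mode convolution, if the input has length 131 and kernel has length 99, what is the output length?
'Same' mode returns an output with the same length as the input: 131

131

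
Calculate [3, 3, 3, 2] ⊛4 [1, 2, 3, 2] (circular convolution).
Use y[k] = Σ_j s[j]·t[(k-j) mod 4]. y[0] = 3×1 + 3×2 + 3×3 + 2×2 = 22; y[1] = 3×2 + 3×1 + 3×2 + 2×3 = 21; y[2] = 3×3 + 3×2 + 3×1 + 2×2 = 22; y[3] = 3×2 + 3×3 + 3×2 + 2×1 = 23. Result: [22, 21, 22, 23]

[22, 21, 22, 23]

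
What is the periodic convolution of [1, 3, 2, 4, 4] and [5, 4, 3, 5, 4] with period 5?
Use y[k] = Σ_j u[j]·v[(k-j) mod 5]. y[0] = 1×5 + 3×4 + 2×5 + 4×3 + 4×4 = 55; y[1] = 1×4 + 3×5 + 2×4 + 4×5 + 4×3 = 59; y[2] = 1×3 + 3×4 + 2×5 + 4×4 + 4×5 = 61; y[3] = 1×5 + 3×3 + 2×4 + 4×5 + 4×4 = 58; y[4] = 1×4 + 3×5 + 2×3 + 4×4 + 4×5 = 61. Result: [55, 59, 61, 58, 61]

[55, 59, 61, 58, 61]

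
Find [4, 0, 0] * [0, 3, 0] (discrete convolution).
y[0] = 4×0 = 0; y[1] = 4×3 + 0×0 = 12; y[2] = 4×0 + 0×3 + 0×0 = 0; y[3] = 0×0 + 0×3 = 0; y[4] = 0×0 = 0

[0, 12, 0, 0, 0]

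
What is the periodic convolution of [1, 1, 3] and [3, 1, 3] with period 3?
Use y[k] = Σ_j u[j]·v[(k-j) mod 3]. y[0] = 1×3 + 1×3 + 3×1 = 9; y[1] = 1×1 + 1×3 + 3×3 = 13; y[2] = 1×3 + 1×1 + 3×3 = 13. Result: [9, 13, 13]

[9, 13, 13]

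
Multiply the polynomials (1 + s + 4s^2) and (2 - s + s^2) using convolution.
Ascending coefficients: a = [1, 1, 4], b = [2, -1, 1]. c[0] = 1×2 = 2; c[1] = 1×-1 + 1×2 = 1; c[2] = 1×1 + 1×-1 + 4×2 = 8; c[3] = 1×1 + 4×-1 = -3; c[4] = 4×1 = 4. Result coefficients: [2, 1, 8, -3, 4] → 2 + s + 8s^2 - 3s^3 + 4s^4

2 + s + 8s^2 - 3s^3 + 4s^4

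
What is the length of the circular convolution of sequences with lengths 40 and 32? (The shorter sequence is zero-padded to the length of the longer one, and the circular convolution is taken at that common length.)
Circular convolution (zero-padding the shorter input) has length max(m, n) = max(40, 32) = 40

40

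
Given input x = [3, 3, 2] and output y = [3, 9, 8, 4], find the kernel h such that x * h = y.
Output length 4 = len(x) + len(h) - 1 ⇒ len(h) = 2. Solve h forward using h[k] = (y[k] - Σ_{i≥1} x[i]·h[k-i]) / x[0]: h[0] = y[0] / x[0] = 3 / 3 = 1; h[1] = (y[1] - 3×1) / x[0] = (9 - 3×1) / 3 = 2. So h = [1, 2]. Forward-check [3, 3, 2] * [1, 2]: y[0] = 3×1 = 3; y[1] = 3×2 + 3×1 = 9; y[2] = 3×2 + 2×1 = 8; y[3] = 2×2 = 4 → [3, 9, 8, 4] ✓

[1, 2]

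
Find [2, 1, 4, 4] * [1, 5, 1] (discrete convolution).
y[0] = 2×1 = 2; y[1] = 2×5 + 1×1 = 11; y[2] = 2×1 + 1×5 + 4×1 = 11; y[3] = 1×1 + 4×5 + 4×1 = 25; y[4] = 4×1 + 4×5 = 24; y[5] = 4×1 = 4

[2, 11, 11, 25, 24, 4]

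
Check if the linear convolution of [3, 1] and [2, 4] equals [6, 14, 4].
Recompute linear convolution of [3, 1] and [2, 4]: y[0] = 3×2 = 6; y[1] = 3×4 + 1×2 = 14; y[2] = 1×4 = 4 → [6, 14, 4]. Given [6, 14, 4] matches, so answer: Yes

Yes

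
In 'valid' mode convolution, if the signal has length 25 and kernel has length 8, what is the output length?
'Valid' mode counts only positions where the kernel fully overlaps the signal: m - n + 1 = 25 - 8 + 1 = 18

18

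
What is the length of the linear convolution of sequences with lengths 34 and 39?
Linear/full convolution length: m + n - 1 = 34 + 39 - 1 = 72

72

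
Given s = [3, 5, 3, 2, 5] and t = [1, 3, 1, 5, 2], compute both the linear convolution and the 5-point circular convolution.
Linear: y_lin[0] = 3×1 = 3; y_lin[1] = 3×3 + 5×1 = 14; y_lin[2] = 3×1 + 5×3 + 3×1 = 21; y_lin[3] = 3×5 + 5×1 + 3×3 + 2×1 = 31; y_lin[4] = 3×2 + 5×5 + 3×1 + 2×3 + 5×1 = 45; y_lin[5] = 5×2 + 3×5 + 2×1 + 5×3 = 42; y_lin[6] = 3×2 + 2×5 + 5×1 = 21; y_lin[7] = 2×2 + 5×5 = 29; y_lin[8] = 5×2 = 10 → [3, 14, 21, 31, 45, 42, 21, 29, 10]. Circular (length 5): y[0] = 3×1 + 5×2 + 3×5 + 2×1 + 5×3 = 45; y[1] = 3×3 + 5×1 + 3×2 + 2×5 + 5×1 = 35; y[2] = 3×1 + 5×3 + 3×1 + 2×2 + 5×5 = 50; y[3] = 3×5 + 5×1 + 3×3 + 2×1 + 5×2 = 41; y[4] = 3×2 + 5×5 + 3×1 + 2×3 + 5×1 = 45 → [45, 35, 50, 41, 45]

Linear: [3, 14, 21, 31, 45, 42, 21, 29, 10], Circular: [45, 35, 50, 41, 45]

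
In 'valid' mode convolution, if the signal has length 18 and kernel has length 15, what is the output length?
'Valid' mode counts only positions where the kernel fully overlaps the signal: m - n + 1 = 18 - 15 + 1 = 4

4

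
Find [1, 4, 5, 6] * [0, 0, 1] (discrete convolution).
y[0] = 1×0 = 0; y[1] = 1×0 + 4×0 = 0; y[2] = 1×1 + 4×0 + 5×0 = 1; y[3] = 4×1 + 5×0 + 6×0 = 4; y[4] = 5×1 + 6×0 = 5; y[5] = 6×1 = 6

[0, 0, 1, 4, 5, 6]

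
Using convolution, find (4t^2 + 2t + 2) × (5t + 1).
Ascending coefficients: a = [2, 2, 4], b = [1, 5]. c[0] = 2×1 = 2; c[1] = 2×5 + 2×1 = 12; c[2] = 2×5 + 4×1 = 14; c[3] = 4×5 = 20. Result coefficients: [2, 12, 14, 20] → 20t^3 + 14t^2 + 12t + 2

20t^3 + 14t^2 + 12t + 2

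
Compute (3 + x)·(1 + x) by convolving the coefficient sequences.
Ascending coefficients: a = [3, 1], b = [1, 1]. c[0] = 3×1 = 3; c[1] = 3×1 + 1×1 = 4; c[2] = 1×1 = 1. Result coefficients: [3, 4, 1] → 3 + 4x + x^2

3 + 4x + x^2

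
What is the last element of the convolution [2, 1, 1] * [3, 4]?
Use y[k] = Σ_i a[i]·b[k-i] at k=3. y[3] = 1×4 = 4

4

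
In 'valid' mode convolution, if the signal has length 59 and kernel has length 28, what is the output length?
'Valid' mode counts only positions where the kernel fully overlaps the signal: m - n + 1 = 59 - 28 + 1 = 32

32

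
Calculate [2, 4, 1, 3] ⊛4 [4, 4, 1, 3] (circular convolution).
Use y[k] = Σ_j s[j]·t[(k-j) mod 4]. y[0] = 2×4 + 4×3 + 1×1 + 3×4 = 33; y[1] = 2×4 + 4×4 + 1×3 + 3×1 = 30; y[2] = 2×1 + 4×4 + 1×4 + 3×3 = 31; y[3] = 2×3 + 4×1 + 1×4 + 3×4 = 26. Result: [33, 30, 31, 26]

[33, 30, 31, 26]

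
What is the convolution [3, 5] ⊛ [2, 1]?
y[0] = 3×2 = 6; y[1] = 3×1 + 5×2 = 13; y[2] = 5×1 = 5

[6, 13, 5]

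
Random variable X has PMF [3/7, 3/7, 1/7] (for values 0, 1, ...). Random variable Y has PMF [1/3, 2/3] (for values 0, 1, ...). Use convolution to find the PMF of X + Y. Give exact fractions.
P(X+Y=k) = Σ_i P(X=i)·P(Y=k-i) — a convolution of [3/7, 3/7, 1/7] and [1/3, 2/3]. P(X+Y=0) = (3/7)×(1/3) = 1/7; P(X+Y=1) = (3/7)×(2/3) + (3/7)×(1/3) = 2/7 + 1/7 = 3/7; P(X+Y=2) = (3/7)×(2/3) + (1/7)×(1/3) = 2/7 + 1/21 = 1/3; P(X+Y=3) = (1/7)×(2/3) = 2/21. PMF: [1/7, 3/7, 1/3, 2/21] (sums to 1 ✓)

[1/7, 3/7, 1/3, 2/21]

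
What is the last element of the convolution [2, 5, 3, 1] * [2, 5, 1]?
Use y[k] = Σ_i a[i]·b[k-i] at k=5. y[5] = 1×1 = 1

1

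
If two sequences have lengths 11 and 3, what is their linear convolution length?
Linear/full convolution length: m + n - 1 = 11 + 3 - 1 = 13

13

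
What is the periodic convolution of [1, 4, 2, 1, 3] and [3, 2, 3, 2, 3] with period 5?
Use y[k] = Σ_j f[j]·g[(k-j) mod 5]. y[0] = 1×3 + 4×3 + 2×2 + 1×3 + 3×2 = 28; y[1] = 1×2 + 4×3 + 2×3 + 1×2 + 3×3 = 31; y[2] = 1×3 + 4×2 + 2×3 + 1×3 + 3×2 = 26; y[3] = 1×2 + 4×3 + 2×2 + 1×3 + 3×3 = 30; y[4] = 1×3 + 4×2 + 2×3 + 1×2 + 3×3 = 28. Result: [28, 31, 26, 30, 28]

[28, 31, 26, 30, 28]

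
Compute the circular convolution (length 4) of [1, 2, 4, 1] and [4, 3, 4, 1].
Use y[k] = Σ_j a[j]·b[(k-j) mod 4]. y[0] = 1×4 + 2×1 + 4×4 + 1×3 = 25; y[1] = 1×3 + 2×4 + 4×1 + 1×4 = 19; y[2] = 1×4 + 2×3 + 4×4 + 1×1 = 27; y[3] = 1×1 + 2×4 + 4×3 + 1×4 = 25. Result: [25, 19, 27, 25]

[25, 19, 27, 25]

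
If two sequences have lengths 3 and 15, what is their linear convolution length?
Linear/full convolution length: m + n - 1 = 3 + 15 - 1 = 17

17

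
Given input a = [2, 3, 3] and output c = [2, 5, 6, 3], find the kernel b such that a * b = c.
Output length 4 = len(a) + len(b) - 1 ⇒ len(b) = 2. Solve b forward using b[k] = (c[k] - Σ_{i≥1} a[i]·b[k-i]) / a[0]: b[0] = c[0] / a[0] = 2 / 2 = 1; b[1] = (c[1] - 3×1) / a[0] = (5 - 3×1) / 2 = 1. So b = [1, 1]. Forward-check [2, 3, 3] * [1, 1]: c[0] = 2×1 = 2; c[1] = 2×1 + 3×1 = 5; c[2] = 3×1 + 3×1 = 6; c[3] = 3×1 = 3 → [2, 5, 6, 3] ✓

[1, 1]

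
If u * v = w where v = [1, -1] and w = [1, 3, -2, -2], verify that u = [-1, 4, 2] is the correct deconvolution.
Forward-compute [-1, 4, 2] * [1, -1]: w[0] = -1×1 = -1; w[1] = -1×-1 + 4×1 = 5; w[2] = 4×-1 + 2×1 = -2; w[3] = 2×-1 = -2 → [-1, 5, -2, -2]. Does not match given w = [1, 3, -2, -2].

Not verified. [-1, 4, 2] * [1, -1] = [-1, 5, -2, -2], which differs from [1, 3, -2, -2] at index 0.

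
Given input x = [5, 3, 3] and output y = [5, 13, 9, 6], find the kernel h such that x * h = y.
Output length 4 = len(x) + len(h) - 1 ⇒ len(h) = 2. Solve h forward using h[k] = (y[k] - Σ_{i≥1} x[i]·h[k-i]) / x[0]: h[0] = y[0] / x[0] = 5 / 5 = 1; h[1] = (y[1] - 3×1) / x[0] = (13 - 3×1) / 5 = 2. So h = [1, 2]. Forward-check [5, 3, 3] * [1, 2]: y[0] = 5×1 = 5; y[1] = 5×2 + 3×1 = 13; y[2] = 3×2 + 3×1 = 9; y[3] = 3×2 = 6 → [5, 13, 9, 6] ✓

[1, 2]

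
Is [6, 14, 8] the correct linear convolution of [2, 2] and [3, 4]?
Recompute linear convolution of [2, 2] and [3, 4]: y[0] = 2×3 = 6; y[1] = 2×4 + 2×3 = 14; y[2] = 2×4 = 8 → [6, 14, 8]. Given [6, 14, 8] matches, so answer: Yes

Yes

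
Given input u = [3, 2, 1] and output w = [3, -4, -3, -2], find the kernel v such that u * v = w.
Output length 4 = len(u) + len(v) - 1 ⇒ len(v) = 2. Solve v forward using v[k] = (w[k] - Σ_{i≥1} u[i]·v[k-i]) / u[0]: v[0] = w[0] / u[0] = 3 / 3 = 1; v[1] = (w[1] - 2×1) / u[0] = (-4 - 2×1) / 3 = -2. So v = [1, -2]. Forward-check [3, 2, 1] * [1, -2]: w[0] = 3×1 = 3; w[1] = 3×-2 + 2×1 = -4; w[2] = 2×-2 + 1×1 = -3; w[3] = 1×-2 = -2 → [3, -4, -3, -2] ✓

[1, -2]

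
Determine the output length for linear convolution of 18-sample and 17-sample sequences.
Linear/full convolution length: m + n - 1 = 18 + 17 - 1 = 34

34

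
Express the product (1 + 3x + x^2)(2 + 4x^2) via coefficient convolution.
Ascending coefficients: a = [1, 3, 1], b = [2, 0, 4]. c[0] = 1×2 = 2; c[1] = 1×0 + 3×2 = 6; c[2] = 1×4 + 3×0 + 1×2 = 6; c[3] = 3×4 + 1×0 = 12; c[4] = 1×4 = 4. Result coefficients: [2, 6, 6, 12, 4] → 2 + 6x + 6x^2 + 12x^3 + 4x^4

2 + 6x + 6x^2 + 12x^3 + 4x^4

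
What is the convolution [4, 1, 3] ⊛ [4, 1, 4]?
y[0] = 4×4 = 16; y[1] = 4×1 + 1×4 = 8; y[2] = 4×4 + 1×1 + 3×4 = 29; y[3] = 1×4 + 3×1 = 7; y[4] = 3×4 = 12

[16, 8, 29, 7, 12]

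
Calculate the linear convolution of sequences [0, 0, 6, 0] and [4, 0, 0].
y[0] = 0×4 = 0; y[1] = 0×0 + 0×4 = 0; y[2] = 0×0 + 0×0 + 6×4 = 24; y[3] = 0×0 + 6×0 + 0×4 = 0; y[4] = 6×0 + 0×0 = 0; y[5] = 0×0 = 0

[0, 0, 24, 0, 0, 0]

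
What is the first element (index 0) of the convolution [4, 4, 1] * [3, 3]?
Use y[k] = Σ_i a[i]·b[k-i] at k=0. y[0] = 4×3 = 12

12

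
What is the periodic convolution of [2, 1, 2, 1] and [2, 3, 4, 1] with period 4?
Use y[k] = Σ_j f[j]·g[(k-j) mod 4]. y[0] = 2×2 + 1×1 + 2×4 + 1×3 = 16; y[1] = 2×3 + 1×2 + 2×1 + 1×4 = 14; y[2] = 2×4 + 1×3 + 2×2 + 1×1 = 16; y[3] = 2×1 + 1×4 + 2×3 + 1×2 = 14. Result: [16, 14, 16, 14]

[16, 14, 16, 14]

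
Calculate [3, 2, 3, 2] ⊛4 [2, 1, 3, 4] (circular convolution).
Use y[k] = Σ_j u[j]·v[(k-j) mod 4]. y[0] = 3×2 + 2×4 + 3×3 + 2×1 = 25; y[1] = 3×1 + 2×2 + 3×4 + 2×3 = 25; y[2] = 3×3 + 2×1 + 3×2 + 2×4 = 25; y[3] = 3×4 + 2×3 + 3×1 + 2×2 = 25. Result: [25, 25, 25, 25]

[25, 25, 25, 25]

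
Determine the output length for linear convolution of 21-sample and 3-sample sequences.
Linear/full convolution length: m + n - 1 = 21 + 3 - 1 = 23

23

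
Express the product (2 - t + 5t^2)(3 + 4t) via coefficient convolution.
Ascending coefficients: a = [2, -1, 5], b = [3, 4]. c[0] = 2×3 = 6; c[1] = 2×4 + -1×3 = 5; c[2] = -1×4 + 5×3 = 11; c[3] = 5×4 = 20. Result coefficients: [6, 5, 11, 20] → 6 + 5t + 11t^2 + 20t^3

6 + 5t + 11t^2 + 20t^3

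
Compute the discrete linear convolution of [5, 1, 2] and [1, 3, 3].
y[0] = 5×1 = 5; y[1] = 5×3 + 1×1 = 16; y[2] = 5×3 + 1×3 + 2×1 = 20; y[3] = 1×3 + 2×3 = 9; y[4] = 2×3 = 6

[5, 16, 20, 9, 6]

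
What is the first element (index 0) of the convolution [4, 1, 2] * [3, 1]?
Use y[k] = Σ_i a[i]·b[k-i] at k=0. y[0] = 4×3 = 12

12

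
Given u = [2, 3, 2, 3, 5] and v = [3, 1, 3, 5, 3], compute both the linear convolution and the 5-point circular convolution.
Linear: y_lin[0] = 2×3 = 6; y_lin[1] = 2×1 + 3×3 = 11; y_lin[2] = 2×3 + 3×1 + 2×3 = 15; y_lin[3] = 2×5 + 3×3 + 2×1 + 3×3 = 30; y_lin[4] = 2×3 + 3×5 + 2×3 + 3×1 + 5×3 = 45; y_lin[5] = 3×3 + 2×5 + 3×3 + 5×1 = 33; y_lin[6] = 2×3 + 3×5 + 5×3 = 36; y_lin[7] = 3×3 + 5×5 = 34; y_lin[8] = 5×3 = 15 → [6, 11, 15, 30, 45, 33, 36, 34, 15]. Circular (length 5): y[0] = 2×3 + 3×3 + 2×5 + 3×3 + 5×1 = 39; y[1] = 2×1 + 3×3 + 2×3 + 3×5 + 5×3 = 47; y[2] = 2×3 + 3×1 + 2×3 + 3×3 + 5×5 = 49; y[3] = 2×5 + 3×3 + 2×1 + 3×3 + 5×3 = 45; y[4] = 2×3 + 3×5 + 2×3 + 3×1 + 5×3 = 45 → [39, 47, 49, 45, 45]

Linear: [6, 11, 15, 30, 45, 33, 36, 34, 15], Circular: [39, 47, 49, 45, 45]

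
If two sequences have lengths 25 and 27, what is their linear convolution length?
Linear/full convolution length: m + n - 1 = 25 + 27 - 1 = 51

51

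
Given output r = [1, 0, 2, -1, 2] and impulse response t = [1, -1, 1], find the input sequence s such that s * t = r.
Deconvolve r=[1, 0, 2, -1, 2] by t=[1, -1, 1]. Since t[0]=1, solve forward: s[0] = r[0] / 1 = 1; s[1] = (r[1] - 1×-1) / 1 = 1; s[2] = (r[2] - 1×-1 - 1×1) / 1 = 2. So s = [1, 1, 2]. Check by forward convolution: r[0] = 1×1 = 1; r[1] = 1×-1 + 1×1 = 0; r[2] = 1×1 + 1×-1 + 2×1 = 2; r[3] = 1×1 + 2×-1 = -1; r[4] = 2×1 = 2

[1, 1, 2]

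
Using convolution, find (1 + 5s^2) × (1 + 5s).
Ascending coefficients: a = [1, 0, 5], b = [1, 5]. c[0] = 1×1 = 1; c[1] = 1×5 + 0×1 = 5; c[2] = 0×5 + 5×1 = 5; c[3] = 5×5 = 25. Result coefficients: [1, 5, 5, 25] → 1 + 5s + 5s^2 + 25s^3

1 + 5s + 5s^2 + 25s^3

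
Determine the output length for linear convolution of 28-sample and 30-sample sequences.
Linear/full convolution length: m + n - 1 = 28 + 30 - 1 = 57

57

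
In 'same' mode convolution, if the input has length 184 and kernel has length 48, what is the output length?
'Same' mode returns an output with the same length as the input: 184

184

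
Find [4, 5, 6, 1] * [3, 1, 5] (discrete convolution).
y[0] = 4×3 = 12; y[1] = 4×1 + 5×3 = 19; y[2] = 4×5 + 5×1 + 6×3 = 43; y[3] = 5×5 + 6×1 + 1×3 = 34; y[4] = 6×5 + 1×1 = 31; y[5] = 1×5 = 5

[12, 19, 43, 34, 31, 5]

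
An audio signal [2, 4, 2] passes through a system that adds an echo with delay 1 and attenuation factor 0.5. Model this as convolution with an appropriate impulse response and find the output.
Direct-path + delayed-attenuated-path model → impulse response h = [1, 0.5] (1 at lag 0, 0.5 at lag 1). Output y[n] = x[n] + 0.5·x[n - 1] (with x[n] = 0 outside 0..2): y[0] = 2 + 0.5×0 = 2; y[1] = 4 + 0.5×2 = 5.0; y[2] = 2 + 0.5×4 = 4.0; y[3] = 0 + 0.5×2 = 1.0. So y = [2, 5.0, 4.0, 1.0]

[2, 5.0, 4.0, 1.0]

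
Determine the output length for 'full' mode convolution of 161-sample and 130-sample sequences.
Linear/full convolution length: m + n - 1 = 161 + 130 - 1 = 290

290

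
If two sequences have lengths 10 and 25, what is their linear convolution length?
Linear/full convolution length: m + n - 1 = 10 + 25 - 1 = 34

34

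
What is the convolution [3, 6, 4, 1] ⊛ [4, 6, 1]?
y[0] = 3×4 = 12; y[1] = 3×6 + 6×4 = 42; y[2] = 3×1 + 6×6 + 4×4 = 55; y[3] = 6×1 + 4×6 + 1×4 = 34; y[4] = 4×1 + 1×6 = 10; y[5] = 1×1 = 1

[12, 42, 55, 34, 10, 1]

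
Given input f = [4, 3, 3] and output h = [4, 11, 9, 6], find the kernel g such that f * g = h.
Output length 4 = len(f) + len(g) - 1 ⇒ len(g) = 2. Solve g forward using g[k] = (h[k] - Σ_{i≥1} f[i]·g[k-i]) / f[0]: g[0] = h[0] / f[0] = 4 / 4 = 1; g[1] = (h[1] - 3×1) / f[0] = (11 - 3×1) / 4 = 2. So g = [1, 2]. Forward-check [4, 3, 3] * [1, 2]: h[0] = 4×1 = 4; h[1] = 4×2 + 3×1 = 11; h[2] = 3×2 + 3×1 = 9; h[3] = 3×2 = 6 → [4, 11, 9, 6] ✓

[1, 2]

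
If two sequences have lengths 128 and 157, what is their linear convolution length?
Linear/full convolution length: m + n - 1 = 128 + 157 - 1 = 284

284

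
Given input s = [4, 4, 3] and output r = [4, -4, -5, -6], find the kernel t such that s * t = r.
Output length 4 = len(s) + len(t) - 1 ⇒ len(t) = 2. Solve t forward using t[k] = (r[k] - Σ_{i≥1} s[i]·t[k-i]) / s[0]: t[0] = r[0] / s[0] = 4 / 4 = 1; t[1] = (r[1] - 4×1) / s[0] = (-4 - 4×1) / 4 = -2. So t = [1, -2]. Forward-check [4, 4, 3] * [1, -2]: r[0] = 4×1 = 4; r[1] = 4×-2 + 4×1 = -4; r[2] = 4×-2 + 3×1 = -5; r[3] = 3×-2 = -6 → [4, -4, -5, -6] ✓

[1, -2]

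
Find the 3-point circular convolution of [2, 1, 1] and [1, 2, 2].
Use y[k] = Σ_j u[j]·v[(k-j) mod 3]. y[0] = 2×1 + 1×2 + 1×2 = 6; y[1] = 2×2 + 1×1 + 1×2 = 7; y[2] = 2×2 + 1×2 + 1×1 = 7. Result: [6, 7, 7]

[6, 7, 7]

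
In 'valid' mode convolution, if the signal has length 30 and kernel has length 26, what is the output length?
'Valid' mode counts only positions where the kernel fully overlaps the signal: m - n + 1 = 30 - 26 + 1 = 5

5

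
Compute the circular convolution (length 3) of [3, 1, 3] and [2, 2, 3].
Use y[k] = Σ_j a[j]·b[(k-j) mod 3]. y[0] = 3×2 + 1×3 + 3×2 = 15; y[1] = 3×2 + 1×2 + 3×3 = 17; y[2] = 3×3 + 1×2 + 3×2 = 17. Result: [15, 17, 17]

[15, 17, 17]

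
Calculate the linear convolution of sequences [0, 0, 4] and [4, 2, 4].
y[0] = 0×4 = 0; y[1] = 0×2 + 0×4 = 0; y[2] = 0×4 + 0×2 + 4×4 = 16; y[3] = 0×4 + 4×2 = 8; y[4] = 4×4 = 16

[0, 0, 16, 8, 16]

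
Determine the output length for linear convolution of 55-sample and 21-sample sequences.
Linear/full convolution length: m + n - 1 = 55 + 21 - 1 = 75

75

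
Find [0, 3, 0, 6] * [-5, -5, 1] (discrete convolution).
y[0] = 0×-5 = 0; y[1] = 0×-5 + 3×-5 = -15; y[2] = 0×1 + 3×-5 + 0×-5 = -15; y[3] = 3×1 + 0×-5 + 6×-5 = -27; y[4] = 0×1 + 6×-5 = -30; y[5] = 6×1 = 6

[0, -15, -15, -27, -30, 6]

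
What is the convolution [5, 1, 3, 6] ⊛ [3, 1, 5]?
y[0] = 5×3 = 15; y[1] = 5×1 + 1×3 = 8; y[2] = 5×5 + 1×1 + 3×3 = 35; y[3] = 1×5 + 3×1 + 6×3 = 26; y[4] = 3×5 + 6×1 = 21; y[5] = 6×5 = 30

[15, 8, 35, 26, 21, 30]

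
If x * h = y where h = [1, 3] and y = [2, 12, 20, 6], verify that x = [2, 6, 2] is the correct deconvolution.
Forward-compute [2, 6, 2] * [1, 3]: y[0] = 2×1 = 2; y[1] = 2×3 + 6×1 = 12; y[2] = 6×3 + 2×1 = 20; y[3] = 2×3 = 6 → [2, 12, 20, 6]. Matches given y = [2, 12, 20, 6], so verified.

Verified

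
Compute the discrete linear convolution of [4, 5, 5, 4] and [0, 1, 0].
y[0] = 4×0 = 0; y[1] = 4×1 + 5×0 = 4; y[2] = 4×0 + 5×1 + 5×0 = 5; y[3] = 5×0 + 5×1 + 4×0 = 5; y[4] = 5×0 + 4×1 = 4; y[5] = 4×0 = 0

[0, 4, 5, 5, 4, 0]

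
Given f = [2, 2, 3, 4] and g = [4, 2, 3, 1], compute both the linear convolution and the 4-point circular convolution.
Linear: y_lin[0] = 2×4 = 8; y_lin[1] = 2×2 + 2×4 = 12; y_lin[2] = 2×3 + 2×2 + 3×4 = 22; y_lin[3] = 2×1 + 2×3 + 3×2 + 4×4 = 30; y_lin[4] = 2×1 + 3×3 + 4×2 = 19; y_lin[5] = 3×1 + 4×3 = 15; y_lin[6] = 4×1 = 4 → [8, 12, 22, 30, 19, 15, 4]. Circular (length 4): y[0] = 2×4 + 2×1 + 3×3 + 4×2 = 27; y[1] = 2×2 + 2×4 + 3×1 + 4×3 = 27; y[2] = 2×3 + 2×2 + 3×4 + 4×1 = 26; y[3] = 2×1 + 2×3 + 3×2 + 4×4 = 30 → [27, 27, 26, 30]

Linear: [8, 12, 22, 30, 19, 15, 4], Circular: [27, 27, 26, 30]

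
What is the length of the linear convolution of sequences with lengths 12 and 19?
Linear/full convolution length: m + n - 1 = 12 + 19 - 1 = 30

30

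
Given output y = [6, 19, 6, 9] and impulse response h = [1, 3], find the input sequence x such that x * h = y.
Deconvolve y=[6, 19, 6, 9] by h=[1, 3]. Since h[0]=1, solve forward: x[0] = y[0] / 1 = 6; x[1] = (y[1] - 6×3) / 1 = 1; x[2] = (y[2] - 1×3) / 1 = 3. So x = [6, 1, 3]. Check by forward convolution: y[0] = 6×1 = 6; y[1] = 6×3 + 1×1 = 19; y[2] = 1×3 + 3×1 = 6; y[3] = 3×3 = 9

[6, 1, 3]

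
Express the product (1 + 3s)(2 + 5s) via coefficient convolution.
Ascending coefficients: a = [1, 3], b = [2, 5]. c[0] = 1×2 = 2; c[1] = 1×5 + 3×2 = 11; c[2] = 3×5 = 15. Result coefficients: [2, 11, 15] → 2 + 11s + 15s^2

2 + 11s + 15s^2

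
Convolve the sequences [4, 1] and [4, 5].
y[0] = 4×4 = 16; y[1] = 4×5 + 1×4 = 24; y[2] = 1×5 = 5

[16, 24, 5]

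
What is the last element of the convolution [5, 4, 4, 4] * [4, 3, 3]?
Use y[k] = Σ_i a[i]·b[k-i] at k=5. y[5] = 4×3 = 12

12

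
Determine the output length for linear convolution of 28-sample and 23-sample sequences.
Linear/full convolution length: m + n - 1 = 28 + 23 - 1 = 50

50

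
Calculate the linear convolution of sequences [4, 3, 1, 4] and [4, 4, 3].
y[0] = 4×4 = 16; y[1] = 4×4 + 3×4 = 28; y[2] = 4×3 + 3×4 + 1×4 = 28; y[3] = 3×3 + 1×4 + 4×4 = 29; y[4] = 1×3 + 4×4 = 19; y[5] = 4×3 = 12

[16, 28, 28, 29, 19, 12]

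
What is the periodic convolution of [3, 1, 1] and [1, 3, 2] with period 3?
Use y[k] = Σ_j u[j]·v[(k-j) mod 3]. y[0] = 3×1 + 1×2 + 1×3 = 8; y[1] = 3×3 + 1×1 + 1×2 = 12; y[2] = 3×2 + 1×3 + 1×1 = 10. Result: [8, 12, 10]

[8, 12, 10]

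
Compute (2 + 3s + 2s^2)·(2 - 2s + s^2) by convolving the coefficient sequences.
Ascending coefficients: a = [2, 3, 2], b = [2, -2, 1]. c[0] = 2×2 = 4; c[1] = 2×-2 + 3×2 = 2; c[2] = 2×1 + 3×-2 + 2×2 = 0; c[3] = 3×1 + 2×-2 = -1; c[4] = 2×1 = 2. Result coefficients: [4, 2, 0, -1, 2] → 4 + 2s - s^3 + 2s^4

4 + 2s - s^3 + 2s^4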